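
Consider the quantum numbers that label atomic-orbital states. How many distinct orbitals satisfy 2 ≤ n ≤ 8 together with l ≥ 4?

Go shell by shell, enumerating (l, m_l) with l ≥ 4:
n=5 → 9; n=6 → 20; n=7 → 33; n=8 → 48.
Total orbitals: 9 + 20 + 33 + 48 = 110.

110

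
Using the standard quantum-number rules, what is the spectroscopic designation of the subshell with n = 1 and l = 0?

l = 0 corresponds to the letter 's', so the subshell is 1s.

1s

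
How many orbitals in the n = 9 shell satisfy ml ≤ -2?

28

Contributions: l=2 → 1; l=3 → 2; l=4 → 3; l=5 → 4; l=6 → 5; l=7 → 6; l=8 → 7.
Total orbitals: 1 + 2 + 3 + 4 + 5 + 6 + 7 = 28.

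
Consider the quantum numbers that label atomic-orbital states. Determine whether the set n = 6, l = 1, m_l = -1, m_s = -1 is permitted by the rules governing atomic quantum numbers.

Invalid

The spin quantum number for an electron can only be m_s = +1/2 or −1/2; m_s = -1 is not one of those.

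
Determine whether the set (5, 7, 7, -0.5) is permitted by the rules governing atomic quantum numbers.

No

The orbital quantum number must satisfy 0 ≤ l ≤ n−1. With n = 5 the allowed l values are 0, 1, 2, 3, 4, so l = 7 is out of range.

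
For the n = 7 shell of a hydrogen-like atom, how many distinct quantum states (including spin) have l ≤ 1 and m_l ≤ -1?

Per l-value: l=1 → 1.
Orbitals: 1. Each orbital carries two spin states, so 1 × 2 = 2 states.

2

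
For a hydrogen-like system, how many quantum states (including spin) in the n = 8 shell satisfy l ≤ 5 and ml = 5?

2

Go through l = 0, …, 7 (the values permitted for n = 8).
Orbitals with l ≤ 5 and ml = 5, by l: l=5 → 1.
Orbitals: 1. Each orbital carries two spin states, so 1 × 2 = 2 states.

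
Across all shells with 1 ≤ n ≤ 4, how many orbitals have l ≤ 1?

13

Per-shell orbital counts meeting the constraint:
n=1 → 1; n=2 → 4; n=3 → 4; n=4 → 4.
Total orbitals: 1 + 4 + 4 + 4 = 13.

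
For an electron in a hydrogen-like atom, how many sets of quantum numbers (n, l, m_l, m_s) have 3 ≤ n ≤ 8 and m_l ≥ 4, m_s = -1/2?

20

For each n in the range, tally the orbitals obeying m_l ≥ 4:
n=5 → 1; n=6 → 3; n=7 → 6; n=8 → 10.
Orbitals: 1 + 3 + 6 + 10 = 20. With m_s fixed to -1/2 there is one state per orbital, so 20 states.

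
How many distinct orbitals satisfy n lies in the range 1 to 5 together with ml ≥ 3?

4

Count contributing orbitals for each principal shell:
n=4 → 1; n=5 → 3.
Total orbitals: 1 + 3 = 4.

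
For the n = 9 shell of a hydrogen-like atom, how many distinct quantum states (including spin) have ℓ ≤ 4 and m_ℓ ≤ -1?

20

With n = 9 the allowed ℓ are 0, 1, …, 8.
Per ℓ-value: ℓ=1 → 1; ℓ=2 → 2; ℓ=3 → 3; ℓ=4 → 4.
Orbitals: 1 + 2 + 3 + 4 = 10. Each orbital carries two spin states, so 10 × 2 = 20 states.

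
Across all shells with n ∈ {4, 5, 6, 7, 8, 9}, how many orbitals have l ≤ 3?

96

Work shell by shell — for each n, count the (l, ml) pairs that satisfy l ≤ 3:
n=4 → 16; n=5 → 16; n=6 → 16; n=7 → 16; n=8 → 16; n=9 → 16.
Total orbitals: 16 + 16 + 16 + 16 + 16 + 16 = 96.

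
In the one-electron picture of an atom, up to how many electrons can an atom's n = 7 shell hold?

98

A shell holds 2n² electrons: 2 × 7² = 2 × 49 = 98.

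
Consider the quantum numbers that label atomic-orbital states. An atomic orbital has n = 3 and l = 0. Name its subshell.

l = 0 corresponds to the letter 's', so the subshell is 3s.

3s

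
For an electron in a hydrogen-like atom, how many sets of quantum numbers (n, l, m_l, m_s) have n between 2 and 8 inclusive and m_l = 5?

12

Treat each shell separately and count matching orbitals:
n=6 → 1; n=7 → 2; n=8 → 3.
Orbitals: 1 + 2 + 3 = 6. Including both spin states (m_s = ±1/2) gives 2 × 6 = 12 states.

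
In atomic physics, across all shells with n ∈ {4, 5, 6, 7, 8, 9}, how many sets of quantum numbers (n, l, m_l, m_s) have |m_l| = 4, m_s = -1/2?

Per-shell orbital counts meeting the constraint:
n=5 → 2; n=6 → 4; n=7 → 6; n=8 → 8; n=9 → 10.
Orbitals: 2 + 4 + 6 + 8 + 10 = 30. With m_s fixed to -1/2 there is one state per orbital, so 30 states.

30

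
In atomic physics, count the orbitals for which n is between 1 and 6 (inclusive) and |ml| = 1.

30

Per-shell orbital counts meeting the constraint:
n=2 → 2; n=3 → 4; n=4 → 6; n=5 → 8; n=6 → 10.
Total orbitals: 2 + 4 + 6 + 8 + 10 = 30.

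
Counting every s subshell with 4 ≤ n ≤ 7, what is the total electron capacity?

8

An s subshell (l = 0) exists for every n ≥ 1, so shells n = 4, 5, 6, 7 each contribute one — 4 subshells.
Since each s subshell holds 2(2·0+1) = 2 electrons, the total is 4 × 2 = 8.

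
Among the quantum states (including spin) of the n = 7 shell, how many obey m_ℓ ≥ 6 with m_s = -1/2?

1

Go through ℓ = 0, …, 6 (the values permitted for n = 7).
Contributions: ℓ=6 → 1.
Orbitals: 1. With m_s fixed to a single value there is one state per orbital, giving 1 state.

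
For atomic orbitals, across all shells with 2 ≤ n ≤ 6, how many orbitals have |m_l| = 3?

Go shell by shell, enumerating (l, m_l) with |m_l| = 3:
n=4 → 2; n=5 → 4; n=6 → 6.
Total orbitals: 2 + 4 + 6 = 12.

12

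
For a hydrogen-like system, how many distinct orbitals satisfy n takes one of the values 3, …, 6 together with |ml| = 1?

Per-shell orbital counts meeting the constraint:
n=3 → 4; n=4 → 6; n=5 → 8; n=6 → 10.
Total orbitals: 4 + 6 + 8 + 10 = 28.

28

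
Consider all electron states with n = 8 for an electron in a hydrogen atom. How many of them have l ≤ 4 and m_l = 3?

4

Orbitals with l ≤ 4 and m_l = 3, by l: l=3 → 1; l=4 → 1.
Orbitals: 1 + 1 = 2. Each orbital carries two spin states, so 2 × 2 = 4 states.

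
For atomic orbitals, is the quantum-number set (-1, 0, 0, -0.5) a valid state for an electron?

The principal quantum number must be a positive integer (n ≥ 1), but here n = -1.

Not allowed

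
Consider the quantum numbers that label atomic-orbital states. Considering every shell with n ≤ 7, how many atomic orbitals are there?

140

Total orbitals = 1² + 2² + 3² + 4² + 5² + 6² + 7² = 140.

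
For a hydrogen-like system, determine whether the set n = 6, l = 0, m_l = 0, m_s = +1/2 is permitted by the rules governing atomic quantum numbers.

n = 6 is a positive integer. l = 0 satisfies 0 ≤ l ≤ n−1 = 5. m_l = 0 lies in the range −l … +l (here 0). m_s = +1/2 is one of ±1/2.
All four constraints are satisfied.

Yes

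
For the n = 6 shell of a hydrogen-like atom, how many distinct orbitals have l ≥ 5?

11

Per l-value: l=5 → 11.
Total orbitals: 11.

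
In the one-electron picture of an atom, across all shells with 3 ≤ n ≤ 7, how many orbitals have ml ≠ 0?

110

Count contributing orbitals for each principal shell:
n=3 → 6; n=4 → 12; n=5 → 20; n=6 → 30; n=7 → 42.
Total orbitals: 6 + 12 + 20 + 30 + 42 = 110.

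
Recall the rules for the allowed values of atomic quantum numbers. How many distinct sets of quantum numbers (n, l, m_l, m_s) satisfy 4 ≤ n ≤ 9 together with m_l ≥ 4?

70

Per-shell orbital counts meeting the constraint:
n=5 → 1; n=6 → 3; n=7 → 6; n=8 → 10; n=9 → 15.
Orbitals: 1 + 3 + 6 + 10 + 15 = 35. Including both spin states (m_s = ±1/2) gives 2 × 35 = 70 states.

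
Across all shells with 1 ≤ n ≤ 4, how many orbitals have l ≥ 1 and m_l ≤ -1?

Go shell by shell, enumerating (l, m_l) with l ≥ 1 and m_l ≤ -1:
n=2 → 1; n=3 → 3; n=4 → 6.
Total orbitals: 1 + 3 + 6 = 10.

10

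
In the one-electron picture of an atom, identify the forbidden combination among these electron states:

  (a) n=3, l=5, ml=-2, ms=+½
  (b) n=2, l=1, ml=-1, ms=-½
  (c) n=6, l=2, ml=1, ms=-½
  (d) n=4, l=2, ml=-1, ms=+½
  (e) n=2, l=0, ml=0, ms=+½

(a)

(a) has l = 5 ≥ n = 3, violating 0 ≤ l ≤ n−1.
The remaining sets (b), (c), (d), (e) satisfy all four rules.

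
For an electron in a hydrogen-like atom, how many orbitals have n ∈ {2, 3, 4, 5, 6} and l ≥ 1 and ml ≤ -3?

Treat each shell separately and count matching orbitals:
n=4 → 1; n=5 → 3; n=6 → 6.
Total orbitals: 1 + 3 + 6 = 10.

10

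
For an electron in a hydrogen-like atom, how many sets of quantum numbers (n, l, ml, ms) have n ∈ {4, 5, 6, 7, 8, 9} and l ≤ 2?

108

Count contributing orbitals for each principal shell:
n=4 → 9; n=5 → 9; n=6 → 9; n=7 → 9; n=8 → 9; n=9 → 9.
Orbitals: 9 + 9 + 9 + 9 + 9 + 9 = 54. Including both spin states (ms = ±1/2) gives 2 × 54 = 108 states.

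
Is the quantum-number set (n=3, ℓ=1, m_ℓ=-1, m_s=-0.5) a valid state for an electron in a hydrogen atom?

n = 3 is a positive integer. ℓ = 1 satisfies 0 ≤ ℓ ≤ n−1 = 2. m_ℓ = -1 lies in the range −ℓ … +ℓ (here −1 … 1). m_s = -1/2 is one of ±1/2.
All four constraints are satisfied.

Allowed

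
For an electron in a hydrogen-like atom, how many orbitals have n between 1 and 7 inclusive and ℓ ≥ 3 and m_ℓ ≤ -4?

10

Per-shell orbital counts meeting the constraint:
n=5 → 1; n=6 → 3; n=7 → 6.
Total orbitals: 1 + 3 + 6 = 10.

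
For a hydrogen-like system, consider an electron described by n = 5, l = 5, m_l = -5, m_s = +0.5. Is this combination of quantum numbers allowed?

The orbital quantum number must satisfy 0 ≤ l ≤ n−1. With n = 5 the allowed l values are 0, 1, 2, 3, 4, so l = 5 is out of range.

No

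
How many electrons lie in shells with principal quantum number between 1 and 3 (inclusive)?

Shell n has n² orbitals: 1²=1 + 2²=4 + 3²=9 = 14 orbitals.
Two spin states per orbital: 2 × 14 = 28 electrons.

28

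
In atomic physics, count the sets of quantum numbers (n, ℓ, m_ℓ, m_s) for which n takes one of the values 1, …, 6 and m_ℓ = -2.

20

Per-shell orbital counts meeting the constraint:
n=3 → 1; n=4 → 2; n=5 → 3; n=6 → 4.
Orbitals: 1 + 2 + 3 + 4 = 10. Including both spin states (m_s = ±1/2) gives 2 × 10 = 20 states.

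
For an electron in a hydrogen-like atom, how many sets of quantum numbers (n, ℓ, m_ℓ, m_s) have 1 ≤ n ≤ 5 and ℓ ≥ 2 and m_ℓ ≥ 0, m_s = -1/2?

Count contributing orbitals for each principal shell:
n=3 → 3; n=4 → 7; n=5 → 12.
Orbitals: 3 + 7 + 12 = 22. With m_s fixed to -1/2 there is one state per orbital, so 22 states.

22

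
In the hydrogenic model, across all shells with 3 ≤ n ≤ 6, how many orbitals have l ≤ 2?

36

Treat each shell separately and count matching orbitals:
n=3 → 9; n=4 → 9; n=5 → 9; n=6 → 9.
Total orbitals: 9 + 9 + 9 + 9 = 36.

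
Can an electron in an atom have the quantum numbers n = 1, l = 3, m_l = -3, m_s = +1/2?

Invalid

The orbital quantum number must satisfy 0 ≤ l ≤ n−1. With n = 1 the allowed l values are 0, so l = 3 is out of range.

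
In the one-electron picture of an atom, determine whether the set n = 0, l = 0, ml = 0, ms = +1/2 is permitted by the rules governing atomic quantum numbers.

Not allowed

The principal quantum number must be a positive integer (n ≥ 1), but here n = 0.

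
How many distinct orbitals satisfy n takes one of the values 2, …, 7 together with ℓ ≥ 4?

62

Go shell by shell, enumerating (ℓ, m_ℓ) with ℓ ≥ 4:
n=5 → 9; n=6 → 20; n=7 → 33.
Total orbitals: 9 + 20 + 33 = 62.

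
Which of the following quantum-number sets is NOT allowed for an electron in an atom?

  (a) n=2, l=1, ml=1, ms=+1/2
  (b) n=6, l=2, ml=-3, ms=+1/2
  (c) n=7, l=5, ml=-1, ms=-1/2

(b)

(b) has |ml| = 3 > l = 2, violating −l ≤ ml ≤ l.
The remaining sets (a), (c) satisfy all four rules.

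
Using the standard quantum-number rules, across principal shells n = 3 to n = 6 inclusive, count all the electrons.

Shell n has n² orbitals: 3²=9 + 4²=16 + 5²=25 + 6²=36 = 86 orbitals.
Two spin states per orbital: 2 × 86 = 172 electrons.

172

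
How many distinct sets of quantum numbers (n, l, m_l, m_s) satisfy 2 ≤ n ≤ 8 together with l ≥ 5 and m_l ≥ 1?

Work shell by shell — for each n, count the (l, m_l) pairs that satisfy l ≥ 5 and m_l ≥ 1:
n=6 → 5; n=7 → 11; n=8 → 18.
Orbitals: 5 + 11 + 18 = 34. Including both spin states (m_s = ±1/2) gives 2 × 34 = 68 states.

68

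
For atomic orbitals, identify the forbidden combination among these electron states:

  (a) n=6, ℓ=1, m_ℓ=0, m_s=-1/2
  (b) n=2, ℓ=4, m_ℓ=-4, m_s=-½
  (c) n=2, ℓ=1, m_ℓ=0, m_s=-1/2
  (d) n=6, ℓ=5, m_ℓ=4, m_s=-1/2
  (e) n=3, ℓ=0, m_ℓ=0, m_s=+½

(b) has ℓ = 4 ≥ n = 2, violating 0 ≤ ℓ ≤ n−1.
The remaining sets (a), (c), (d), (e) satisfy all four rules.

(b)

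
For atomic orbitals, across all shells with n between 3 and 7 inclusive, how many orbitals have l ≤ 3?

73

Go shell by shell, enumerating (l, ml) with l ≤ 3:
n=3 → 9; n=4 → 16; n=5 → 16; n=6 → 16; n=7 → 16.
Total orbitals: 9 + 16 + 16 + 16 + 16 = 73.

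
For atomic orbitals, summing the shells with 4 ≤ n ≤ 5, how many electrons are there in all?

82

Shell n has n² orbitals: 4²=16 + 5²=25 = 41 orbitals.
Two spin states per orbital: 2 × 41 = 82 electrons.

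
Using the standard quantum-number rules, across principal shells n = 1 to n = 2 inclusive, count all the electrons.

Shell n has n² orbitals: 1²=1 + 2²=4 = 5 orbitals.
Two spin states per orbital: 2 × 5 = 10 electrons.

10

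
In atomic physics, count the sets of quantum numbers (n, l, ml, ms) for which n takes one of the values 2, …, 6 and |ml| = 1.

Go shell by shell, enumerating (l, ml) with |ml| = 1:
n=2 → 2; n=3 → 4; n=4 → 6; n=5 → 8; n=6 → 10.
Orbitals: 2 + 4 + 6 + 8 + 10 = 30. Including both spin states (ms = ±1/2) gives 2 × 30 = 60 states.

60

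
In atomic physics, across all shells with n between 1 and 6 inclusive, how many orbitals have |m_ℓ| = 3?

12

Treat each shell separately and count matching orbitals:
n=4 → 2; n=5 → 4; n=6 → 6.
Total orbitals: 2 + 4 + 6 = 12.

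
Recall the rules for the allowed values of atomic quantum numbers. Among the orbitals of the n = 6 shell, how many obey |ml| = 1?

10

The (l, ml) pairs meeting |ml| = 1 give: l=1 → 2; l=2 → 2; l=3 → 2; l=4 → 2; l=5 → 2.
Total orbitals: 2 + 2 + 2 + 2 + 2 = 10.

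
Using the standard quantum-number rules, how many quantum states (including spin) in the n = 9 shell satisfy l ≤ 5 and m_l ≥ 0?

Per l-value: l=0 → 1; l=1 → 2; l=2 → 3; l=3 → 4; l=4 → 5; l=5 → 6.
Orbitals: 1 + 2 + 3 + 4 + 5 + 6 = 21. Each orbital carries two spin states, so 21 × 2 = 42 states.

42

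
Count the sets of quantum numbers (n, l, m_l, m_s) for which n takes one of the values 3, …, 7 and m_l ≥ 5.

Go shell by shell, enumerating (l, m_l) with m_l ≥ 5:
n=6 → 1; n=7 → 3.
Orbitals: 1 + 3 = 4. Including both spin states (m_s = ±1/2) gives 2 × 4 = 8 states.

8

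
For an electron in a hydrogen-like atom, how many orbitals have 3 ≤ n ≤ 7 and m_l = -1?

20

Treat each shell separately and count matching orbitals:
n=3 → 2; n=4 → 3; n=5 → 4; n=6 → 5; n=7 → 6.
Total orbitals: 2 + 3 + 4 + 5 + 6 = 20.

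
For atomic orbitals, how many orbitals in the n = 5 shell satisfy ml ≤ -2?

The (l, ml) pairs meeting ml ≤ -2 give: l=2 → 1; l=3 → 2; l=4 → 3.
Total orbitals: 1 + 2 + 3 = 6.

6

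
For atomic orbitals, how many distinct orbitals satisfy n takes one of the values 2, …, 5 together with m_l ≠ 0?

Treat each shell separately and count matching orbitals:
n=2 → 2; n=3 → 6; n=4 → 12; n=5 → 20.
Total orbitals: 2 + 6 + 12 + 20 = 40.

40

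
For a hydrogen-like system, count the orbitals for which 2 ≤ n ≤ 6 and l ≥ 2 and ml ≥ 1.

30

Go shell by shell, enumerating (l, ml) with l ≥ 2 and ml ≥ 1:
n=3 → 2; n=4 → 5; n=5 → 9; n=6 → 14.
Total orbitals: 2 + 5 + 9 + 14 = 30.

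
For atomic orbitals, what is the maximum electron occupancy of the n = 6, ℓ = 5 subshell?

22

A subshell with ℓ = 5 has 2ℓ+1 = 11 orbitals, each holding 2 electrons (spin ±1/2), so 11 × 2 = 22.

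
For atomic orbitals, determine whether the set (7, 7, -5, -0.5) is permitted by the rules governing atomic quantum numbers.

The orbital quantum number must satisfy 0 ≤ l ≤ n−1. With n = 7 the allowed l values are 0, 1, 2, 3, 4, 5, 6, so l = 7 is out of range.

Invalid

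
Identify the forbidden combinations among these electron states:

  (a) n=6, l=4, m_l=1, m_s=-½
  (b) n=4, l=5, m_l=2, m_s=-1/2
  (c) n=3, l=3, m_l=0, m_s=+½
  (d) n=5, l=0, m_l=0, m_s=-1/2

(b) has l = 5 ≥ n = 4, violating 0 ≤ l ≤ n−1.
(c) has l = 3 ≥ n = 3, violating 0 ≤ l ≤ n−1.
The remaining sets (a), (d) satisfy all four rules.

(b) and (c)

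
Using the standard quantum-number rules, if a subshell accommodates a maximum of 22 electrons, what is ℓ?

ℓ = 5 (h)

2(2ℓ+1) = 22 ⇒ 2ℓ+1 = 11 ⇒ ℓ = 5.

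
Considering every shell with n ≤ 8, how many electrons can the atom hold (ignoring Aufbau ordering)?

408

Total orbitals = 1² + 2² + 3² + 4² + 5² + 6² + 7² + 8² = 204. Doubling for spin gives 408 electrons.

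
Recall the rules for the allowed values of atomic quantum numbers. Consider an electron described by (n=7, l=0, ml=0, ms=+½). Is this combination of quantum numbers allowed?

Yes

n = 7 is a positive integer. l = 0 satisfies 0 ≤ l ≤ n−1 = 6. ml = 0 lies in the range −l … +l (here 0). ms = +1/2 is one of ±1/2.
All four constraints are satisfied.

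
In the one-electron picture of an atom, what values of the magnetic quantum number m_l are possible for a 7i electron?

The 7i subshell has l = 6, and m_l takes every integer from −l to +l. With l = 6 that gives the 13 values -6, -5, -4, -3, -2, -1, 0, 1, 2, 3, 4, 5, 6.

-6, -5, -4, -3, -2, -1, 0, 1, 2, 3, 4, 5, 6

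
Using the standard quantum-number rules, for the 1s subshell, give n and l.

The leading integer gives n = 1; the letter 's' means l = 0.

n = 1, l = 0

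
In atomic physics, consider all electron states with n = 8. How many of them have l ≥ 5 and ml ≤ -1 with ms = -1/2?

18

With n = 8 the allowed l are 0, 1, …, 7.
The (l, ml) pairs meeting l ≥ 5 and ml ≤ -1 give: l=5 → 5; l=6 → 6; l=7 → 7.
Orbitals: 5 + 6 + 7 = 18. With ms fixed to a single value there is one state per orbital, giving 18 states.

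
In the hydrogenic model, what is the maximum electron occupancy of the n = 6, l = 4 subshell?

18

A subshell with l = 4 has 2l+1 = 9 orbitals, each holding 2 electrons (spin ±1/2), so 9 × 2 = 18.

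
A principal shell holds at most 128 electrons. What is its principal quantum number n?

2n² = 128 ⇒ n² = 64 ⇒ n = 8.

n = 8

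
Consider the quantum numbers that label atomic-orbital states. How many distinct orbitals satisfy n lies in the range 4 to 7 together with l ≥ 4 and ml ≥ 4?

10

Treat each shell separately and count matching orbitals:
n=5 → 1; n=6 → 3; n=7 → 6.
Total orbitals: 1 + 3 + 6 = 10.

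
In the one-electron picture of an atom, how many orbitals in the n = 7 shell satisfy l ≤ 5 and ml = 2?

4

Go through l = 0, …, 6 (the values permitted for n = 7).
Per l-value: l=2 → 1; l=3 → 1; l=4 → 1; l=5 → 1.
Total orbitals: 1 + 1 + 1 + 1 = 4.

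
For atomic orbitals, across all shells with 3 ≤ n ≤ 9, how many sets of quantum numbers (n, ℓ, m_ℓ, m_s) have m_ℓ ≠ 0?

476

Per-shell orbital counts meeting the constraint:
n=3 → 6; n=4 → 12; n=5 → 20; n=6 → 30; n=7 → 42; n=8 → 56; n=9 → 72.
Orbitals: 6 + 12 + 20 + 30 + 42 + 56 + 72 = 238. Including both spin states (m_s = ±1/2) gives 2 × 238 = 476 states.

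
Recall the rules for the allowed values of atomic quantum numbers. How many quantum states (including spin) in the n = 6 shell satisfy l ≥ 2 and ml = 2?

8

Per l-value: l=2 → 1; l=3 → 1; l=4 → 1; l=5 → 1.
Orbitals: 1 + 1 + 1 + 1 = 4. Each orbital carries two spin states, so 4 × 2 = 8 states.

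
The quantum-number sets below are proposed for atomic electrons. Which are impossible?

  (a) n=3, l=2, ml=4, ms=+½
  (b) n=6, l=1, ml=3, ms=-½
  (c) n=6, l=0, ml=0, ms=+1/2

(a) has |ml| = 4 > l = 2, violating −l ≤ ml ≤ l.
(b) has |ml| = 3 > l = 1, violating −l ≤ ml ≤ l.
The remaining set (c) satisfies all four rules.

(a) and (b)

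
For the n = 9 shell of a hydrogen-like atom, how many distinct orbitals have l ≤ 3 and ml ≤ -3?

With n = 9 the allowed l are 0, 1, …, 8.
The (l, ml) pairs meeting l ≤ 3 and ml ≤ -3 give: l=3 → 1.
Total orbitals: 1.

1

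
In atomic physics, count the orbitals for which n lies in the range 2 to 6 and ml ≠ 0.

Work shell by shell — for each n, count the (l, ml) pairs that satisfy ml ≠ 0:
n=2 → 2; n=3 → 6; n=4 → 12; n=5 → 20; n=6 → 30.
Total orbitals: 2 + 6 + 12 + 20 + 30 = 70.

70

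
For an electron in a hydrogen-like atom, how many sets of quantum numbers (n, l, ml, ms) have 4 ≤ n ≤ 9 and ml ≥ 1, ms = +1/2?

116

Treat each shell separately and count matching orbitals:
n=4 → 6; n=5 → 10; n=6 → 15; n=7 → 21; n=8 → 28; n=9 → 36.
Orbitals: 6 + 10 + 15 + 21 + 28 + 36 = 116. With ms fixed to +1/2 there is one state per orbital, so 116 states.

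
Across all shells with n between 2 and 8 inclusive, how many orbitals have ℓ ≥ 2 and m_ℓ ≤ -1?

77

Work shell by shell — for each n, count the (ℓ, m_ℓ) pairs that satisfy ℓ ≥ 2 and m_ℓ ≤ -1:
n=3 → 2; n=4 → 5; n=5 → 9; n=6 → 14; n=7 → 20; n=8 → 27.
Total orbitals: 2 + 5 + 9 + 14 + 20 + 27 = 77.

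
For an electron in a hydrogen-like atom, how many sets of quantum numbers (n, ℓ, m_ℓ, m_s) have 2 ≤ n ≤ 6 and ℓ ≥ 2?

140

Go shell by shell, enumerating (ℓ, m_ℓ) with ℓ ≥ 2:
n=3 → 5; n=4 → 12; n=5 → 21; n=6 → 32.
Orbitals: 5 + 12 + 21 + 32 = 70. Including both spin states (m_s = ±1/2) gives 2 × 70 = 140 states.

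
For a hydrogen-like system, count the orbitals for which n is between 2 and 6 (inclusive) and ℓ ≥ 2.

For each n in the range, tally the orbitals obeying ℓ ≥ 2:
n=3 → 5; n=4 → 12; n=5 → 21; n=6 → 32.
Total orbitals: 5 + 12 + 21 + 32 = 70.

70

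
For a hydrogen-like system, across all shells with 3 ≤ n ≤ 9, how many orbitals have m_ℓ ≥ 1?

Go shell by shell, enumerating (ℓ, m_ℓ) with m_ℓ ≥ 1:
n=3 → 3; n=4 → 6; n=5 → 10; n=6 → 15; n=7 → 21; n=8 → 28; n=9 → 36.
Total orbitals: 3 + 6 + 10 + 15 + 21 + 28 + 36 = 119.

119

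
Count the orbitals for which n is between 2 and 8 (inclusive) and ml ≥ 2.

Go shell by shell, enumerating (l, ml) with ml ≥ 2:
n=3 → 1; n=4 → 3; n=5 → 6; n=6 → 10; n=7 → 15; n=8 → 21.
Total orbitals: 1 + 3 + 6 + 10 + 15 + 21 = 56.

56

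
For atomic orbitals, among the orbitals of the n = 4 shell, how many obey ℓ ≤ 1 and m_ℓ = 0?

2

The n = 4 shell has ℓ = 0 through 3; check each.
Per ℓ-value: ℓ=0 → 1; ℓ=1 → 1.
Total orbitals: 1 + 1 = 2.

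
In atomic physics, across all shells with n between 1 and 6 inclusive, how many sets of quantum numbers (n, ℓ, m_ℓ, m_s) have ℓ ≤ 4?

Count contributing orbitals for each principal shell:
n=1 → 1; n=2 → 4; n=3 → 9; n=4 → 16; n=5 → 25; n=6 → 25.
Orbitals: 1 + 4 + 9 + 16 + 25 + 25 = 80. Including both spin states (m_s = ±1/2) gives 2 × 80 = 160 states.

160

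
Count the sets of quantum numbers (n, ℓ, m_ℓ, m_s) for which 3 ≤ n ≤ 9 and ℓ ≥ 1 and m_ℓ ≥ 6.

Treat each shell separately and count matching orbitals:
n=7 → 1; n=8 → 3; n=9 → 6.
Orbitals: 1 + 3 + 6 = 10. Including both spin states (m_s = ±1/2) gives 2 × 10 = 20 states.

20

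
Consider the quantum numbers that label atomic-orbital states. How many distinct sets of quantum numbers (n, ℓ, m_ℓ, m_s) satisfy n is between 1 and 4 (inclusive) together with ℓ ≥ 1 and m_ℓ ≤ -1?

Work shell by shell — for each n, count the (ℓ, m_ℓ) pairs that satisfy ℓ ≥ 1 and m_ℓ ≤ -1:
n=2 → 1; n=3 → 3; n=4 → 6.
Orbitals: 1 + 3 + 6 = 10. Including both spin states (m_s = ±1/2) gives 2 × 10 = 20 states.

20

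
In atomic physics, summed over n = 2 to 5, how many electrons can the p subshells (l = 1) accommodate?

24

A p subshell (l = 1) exists for every n ≥ 2, so shells n = 2, 3, 4, 5 each contribute one — 4 subshells.
Since each p subshell holds 2(2·1+1) = 6 electrons, the total is 4 × 6 = 24.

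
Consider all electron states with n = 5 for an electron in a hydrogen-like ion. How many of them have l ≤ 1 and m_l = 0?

4

For n = 5, l ranges over 0 … 4.
The (l, m_l) pairs meeting l ≤ 1 and m_l = 0 give: l=0 → 1; l=1 → 1.
Orbitals: 1 + 1 = 2. Each orbital carries two spin states, so 2 × 2 = 4 states.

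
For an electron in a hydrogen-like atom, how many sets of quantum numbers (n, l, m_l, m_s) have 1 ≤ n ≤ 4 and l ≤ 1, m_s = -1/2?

13

Count contributing orbitals for each principal shell:
n=1 → 1; n=2 → 4; n=3 → 4; n=4 → 4.
Orbitals: 1 + 4 + 4 + 4 = 13. With m_s fixed to -1/2 there is one state per orbital, so 13 states.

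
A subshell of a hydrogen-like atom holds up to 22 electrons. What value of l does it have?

2(2l+1) = 22 ⇒ 2l+1 = 11 ⇒ l = 5.

l = 5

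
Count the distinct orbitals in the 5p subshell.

A subshell has 2l+1 orbitals; with l = 1, that's 3.

3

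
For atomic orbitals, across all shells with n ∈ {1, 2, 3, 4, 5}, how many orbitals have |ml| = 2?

12

Work shell by shell — for each n, count the (l, ml) pairs that satisfy |ml| = 2:
n=3 → 2; n=4 → 4; n=5 → 6.
Total orbitals: 2 + 4 + 6 = 12.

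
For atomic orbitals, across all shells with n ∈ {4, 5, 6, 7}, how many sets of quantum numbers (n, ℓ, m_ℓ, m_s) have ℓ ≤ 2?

72

For each n in the range, tally the orbitals obeying ℓ ≤ 2:
n=4 → 9; n=5 → 9; n=6 → 9; n=7 → 9.
Orbitals: 9 + 9 + 9 + 9 = 36. Including both spin states (m_s = ±1/2) gives 2 × 36 = 72 states.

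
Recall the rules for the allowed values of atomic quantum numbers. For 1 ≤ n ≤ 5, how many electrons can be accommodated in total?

110

Total orbitals = 1² + 2² + 3² + 4² + 5² = 55. Doubling for spin gives 110 electrons.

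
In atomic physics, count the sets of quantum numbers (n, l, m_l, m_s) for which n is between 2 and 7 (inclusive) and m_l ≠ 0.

224

For each n in the range, tally the orbitals obeying m_l ≠ 0:
n=2 → 2; n=3 → 6; n=4 → 12; n=5 → 20; n=6 → 30; n=7 → 42.
Orbitals: 2 + 6 + 12 + 20 + 30 + 42 = 112. Including both spin states (m_s = ±1/2) gives 2 × 112 = 224 states.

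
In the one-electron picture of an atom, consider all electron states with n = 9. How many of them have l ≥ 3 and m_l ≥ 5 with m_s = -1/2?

Go through l = 0, …, 8 (the values permitted for n = 9).
Contributions: l=5 → 1; l=6 → 2; l=7 → 3; l=8 → 4.
Orbitals: 1 + 2 + 3 + 4 = 10. With m_s fixed to a single value there is one state per orbital, giving 10 states.

10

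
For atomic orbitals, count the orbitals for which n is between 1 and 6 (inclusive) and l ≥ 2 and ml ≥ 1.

30

Per-shell orbital counts meeting the constraint:
n=3 → 2; n=4 → 5; n=5 → 9; n=6 → 14.
Total orbitals: 2 + 5 + 9 + 14 = 30.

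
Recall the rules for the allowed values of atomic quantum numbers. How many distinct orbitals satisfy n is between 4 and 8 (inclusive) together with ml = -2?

Go shell by shell, enumerating (l, ml) with ml = -2:
n=4 → 2; n=5 → 3; n=6 → 4; n=7 → 5; n=8 → 6.
Total orbitals: 2 + 3 + 4 + 5 + 6 = 20.

20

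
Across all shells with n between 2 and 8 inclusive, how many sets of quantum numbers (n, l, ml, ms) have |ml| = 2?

For each n in the range, tally the orbitals obeying |ml| = 2:
n=3 → 2; n=4 → 4; n=5 → 6; n=6 → 8; n=7 → 10; n=8 → 12.
Orbitals: 2 + 4 + 6 + 8 + 10 + 12 = 42. Including both spin states (ms = ±1/2) gives 2 × 42 = 84 states.

84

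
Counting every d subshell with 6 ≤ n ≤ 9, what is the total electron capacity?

40

A d subshell (l = 2) exists for every n ≥ 3, so shells n = 6, 7, 8, 9 each contribute one — 4 subshells.
Since each d subshell holds 2(2·2+1) = 10 electrons, the total is 4 × 10 = 40.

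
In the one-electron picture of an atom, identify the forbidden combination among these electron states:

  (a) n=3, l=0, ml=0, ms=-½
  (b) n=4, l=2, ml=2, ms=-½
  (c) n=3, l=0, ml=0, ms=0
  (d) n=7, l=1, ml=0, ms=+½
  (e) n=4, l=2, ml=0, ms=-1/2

(c)

(c) has ms = 0, but an electron's spin must be ±1/2.
The remaining sets (a), (b), (d), (e) satisfy all four rules.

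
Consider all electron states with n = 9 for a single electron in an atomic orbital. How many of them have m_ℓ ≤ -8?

2

Per ℓ-value: ℓ=8 → 1.
Orbitals: 1. Each orbital carries two spin states, so 1 × 2 = 2 states.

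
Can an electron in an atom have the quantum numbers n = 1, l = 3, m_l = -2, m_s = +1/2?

Not allowed

The orbital quantum number must satisfy 0 ≤ l ≤ n−1. With n = 1 the allowed l values are 0, so l = 3 is out of range.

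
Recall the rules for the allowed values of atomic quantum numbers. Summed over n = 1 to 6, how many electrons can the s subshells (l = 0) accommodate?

An s subshell (l = 0) exists for every n ≥ 1, so shells n = 1, 2, 3, 4, 5, 6 each contribute one — 6 subshells.
Since each s subshell holds 2(2·0+1) = 2 electrons, the total is 6 × 2 = 12.

12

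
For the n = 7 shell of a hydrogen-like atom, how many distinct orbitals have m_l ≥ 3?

10

For n = 7, l ranges over 0 … 6.
Orbitals with m_l ≥ 3, by l: l=3 → 1; l=4 → 2; l=5 → 3; l=6 → 4.
Total orbitals: 1 + 2 + 3 + 4 = 10.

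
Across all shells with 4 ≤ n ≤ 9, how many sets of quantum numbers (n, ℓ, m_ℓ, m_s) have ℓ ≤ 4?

282

Work shell by shell — for each n, count the (ℓ, m_ℓ) pairs that satisfy ℓ ≤ 4:
n=4 → 16; n=5 → 25; n=6 → 25; n=7 → 25; n=8 → 25; n=9 → 25.
Orbitals: 16 + 25 + 25 + 25 + 25 + 25 = 141. Including both spin states (m_s = ±1/2) gives 2 × 141 = 282 states.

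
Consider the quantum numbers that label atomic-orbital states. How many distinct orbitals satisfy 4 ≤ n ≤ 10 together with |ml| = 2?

70

Work shell by shell — for each n, count the (l, ml) pairs that satisfy |ml| = 2:
n=4 → 4; n=5 → 6; n=6 → 8; n=7 → 10; n=8 → 12; n=9 → 14; n=10 → 16.
Total orbitals: 4 + 6 + 8 + 10 + 12 + 14 + 16 = 70.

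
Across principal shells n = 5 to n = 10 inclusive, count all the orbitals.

Shell n has n² orbitals: 5²=25 + 6²=36 + 7²=49 + 8²=64 + 9²=81 + 10²=100 = 355 orbitals.

355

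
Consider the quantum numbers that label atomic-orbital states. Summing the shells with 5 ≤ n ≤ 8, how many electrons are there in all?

Shell n has n² orbitals: 5²=25 + 6²=36 + 7²=49 + 8²=64 = 174 orbitals.
Two spin states per orbital: 2 × 174 = 348 electrons.

348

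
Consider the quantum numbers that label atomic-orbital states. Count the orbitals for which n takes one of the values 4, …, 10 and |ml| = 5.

Per-shell orbital counts meeting the constraint:
n=6 → 2; n=7 → 4; n=8 → 6; n=9 → 8; n=10 → 10.
Total orbitals: 2 + 4 + 6 + 8 + 10 = 30.

30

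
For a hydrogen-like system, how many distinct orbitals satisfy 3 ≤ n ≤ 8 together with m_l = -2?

21

Go shell by shell, enumerating (l, m_l) with m_l = -2:
n=3 → 1; n=4 → 2; n=5 → 3; n=6 → 4; n=7 → 5; n=8 → 6.
Total orbitals: 1 + 2 + 3 + 4 + 5 + 6 = 21.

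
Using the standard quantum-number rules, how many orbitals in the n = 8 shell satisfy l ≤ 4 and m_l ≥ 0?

Go through l = 0, …, 7 (the values permitted for n = 8).
Orbitals with l ≤ 4 and m_l ≥ 0, by l: l=0 → 1; l=1 → 2; l=2 → 3; l=3 → 4; l=4 → 5.
Total orbitals: 1 + 2 + 3 + 4 + 5 = 15.

15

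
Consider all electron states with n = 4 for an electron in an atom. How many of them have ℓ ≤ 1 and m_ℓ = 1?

2

The n = 4 shell has ℓ = 0 through 3; check each.
Orbitals with ℓ ≤ 1 and m_ℓ = 1, by ℓ: ℓ=1 → 1.
Orbitals: 1. Each orbital carries two spin states, so 1 × 2 = 2 states.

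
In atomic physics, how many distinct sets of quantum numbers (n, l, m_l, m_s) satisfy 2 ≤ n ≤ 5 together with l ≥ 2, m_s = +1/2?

Count contributing orbitals for each principal shell:
n=3 → 5; n=4 → 12; n=5 → 21.
Orbitals: 5 + 12 + 21 = 38. With m_s fixed to +1/2 there is one state per orbital, so 38 states.

38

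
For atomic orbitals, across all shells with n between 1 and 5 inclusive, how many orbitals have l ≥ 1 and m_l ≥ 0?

30

Per-shell orbital counts meeting the constraint:
n=2 → 2; n=3 → 5; n=4 → 9; n=5 → 14.
Total orbitals: 2 + 5 + 9 + 14 = 30.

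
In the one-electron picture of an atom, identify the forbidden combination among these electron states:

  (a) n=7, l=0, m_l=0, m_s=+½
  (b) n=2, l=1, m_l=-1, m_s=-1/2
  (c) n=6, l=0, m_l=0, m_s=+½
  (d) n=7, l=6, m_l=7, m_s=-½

(d)

(d) has |m_l| = 7 > l = 6, violating −l ≤ m_l ≤ l.
The remaining sets (a), (b), (c) satisfy all four rules.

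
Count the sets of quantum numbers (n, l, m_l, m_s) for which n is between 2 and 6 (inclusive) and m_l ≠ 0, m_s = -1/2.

Treat each shell separately and count matching orbitals:
n=2 → 2; n=3 → 6; n=4 → 12; n=5 → 20; n=6 → 30.
Orbitals: 2 + 6 + 12 + 20 + 30 = 70. With m_s fixed to -1/2 there is one state per orbital, so 70 states.

70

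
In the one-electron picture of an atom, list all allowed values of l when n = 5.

l is an integer with 0 ≤ l ≤ n−1, so for n = 5: l = 0, 1, 2, 3, 4.

0, 1, 2, 3, 4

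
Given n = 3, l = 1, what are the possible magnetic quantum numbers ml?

-1, 0, 1

ml takes every integer from −l to +l. With l = 1 that gives the 3 values -1, 0, 1.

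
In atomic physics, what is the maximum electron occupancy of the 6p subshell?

A subshell with l = 1 has 2l+1 = 3 orbitals, each holding 2 electrons (spin ±1/2), so 3 × 2 = 6.

6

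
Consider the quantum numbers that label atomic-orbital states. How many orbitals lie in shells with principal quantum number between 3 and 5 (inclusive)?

Shell n has n² orbitals: 3²=9 + 4²=16 + 5²=25 = 50 orbitals.

50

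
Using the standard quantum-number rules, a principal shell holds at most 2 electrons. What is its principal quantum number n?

n = 1

2n² = 2 ⇒ n² = 1 ⇒ n = 1.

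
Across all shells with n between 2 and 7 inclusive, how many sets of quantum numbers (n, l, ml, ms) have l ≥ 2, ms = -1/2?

For each n in the range, tally the orbitals obeying l ≥ 2:
n=3 → 5; n=4 → 12; n=5 → 21; n=6 → 32; n=7 → 45.
Orbitals: 5 + 12 + 21 + 32 + 45 = 115. With ms fixed to -1/2 there is one state per orbital, so 115 states.

115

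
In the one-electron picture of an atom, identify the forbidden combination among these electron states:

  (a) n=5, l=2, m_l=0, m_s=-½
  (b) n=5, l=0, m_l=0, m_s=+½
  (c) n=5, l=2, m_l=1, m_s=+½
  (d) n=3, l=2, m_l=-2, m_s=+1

(d)

(d) has m_s = +1, but an electron's spin must be ±1/2.
The remaining sets (a), (b), (c) satisfy all four rules.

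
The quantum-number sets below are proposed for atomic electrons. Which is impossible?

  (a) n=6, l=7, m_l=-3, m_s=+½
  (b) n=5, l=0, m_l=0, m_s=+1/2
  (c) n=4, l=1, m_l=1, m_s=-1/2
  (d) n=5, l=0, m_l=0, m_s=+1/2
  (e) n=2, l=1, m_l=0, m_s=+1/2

(a)

(a) has l = 7 ≥ n = 6, violating 0 ≤ l ≤ n−1.
The remaining sets (b), (c), (d), (e) satisfy all four rules.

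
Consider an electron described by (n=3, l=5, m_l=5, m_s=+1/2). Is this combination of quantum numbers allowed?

The orbital quantum number must satisfy 0 ≤ l ≤ n−1. With n = 3 the allowed l values are 0, 1, 2, so l = 5 is out of range.

Not allowed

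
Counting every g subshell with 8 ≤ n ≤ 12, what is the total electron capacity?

90

A g subshell (l = 4) exists for every n ≥ 5, so shells n = 8, 9, 10, 11, 12 each contribute one — 5 subshells.
Since each g subshell holds 2(2·4+1) = 18 electrons, the total is 5 × 18 = 90.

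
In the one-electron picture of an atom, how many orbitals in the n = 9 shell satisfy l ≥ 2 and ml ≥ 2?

28

With n = 9 the allowed l are 0, 1, …, 8.
Orbitals with l ≥ 2 and ml ≥ 2, by l: l=2 → 1; l=3 → 2; l=4 → 3; l=5 → 4; l=6 → 5; l=7 → 6; l=8 → 7.
Total orbitals: 1 + 2 + 3 + 4 + 5 + 6 + 7 = 28.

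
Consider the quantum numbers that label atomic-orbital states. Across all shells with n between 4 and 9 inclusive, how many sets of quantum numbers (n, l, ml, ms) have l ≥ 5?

260

Go shell by shell, enumerating (l, ml) with l ≥ 5:
n=6 → 11; n=7 → 24; n=8 → 39; n=9 → 56.
Orbitals: 11 + 24 + 39 + 56 = 130. Including both spin states (ms = ±1/2) gives 2 × 130 = 260 states.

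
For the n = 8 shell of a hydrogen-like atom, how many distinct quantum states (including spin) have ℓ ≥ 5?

For n = 8, ℓ ranges over 0 … 7.
Per ℓ-value: ℓ=5 → 11; ℓ=6 → 13; ℓ=7 → 15.
Orbitals: 11 + 13 + 15 = 39. Each orbital carries two spin states, so 39 × 2 = 78 states.

78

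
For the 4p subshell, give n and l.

The leading integer gives n = 4; the letter 'p' means l = 1.

n = 4, l = 1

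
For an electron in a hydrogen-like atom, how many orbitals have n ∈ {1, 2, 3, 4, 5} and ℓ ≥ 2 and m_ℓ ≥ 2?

10

Go shell by shell, enumerating (ℓ, m_ℓ) with ℓ ≥ 2 and m_ℓ ≥ 2:
n=3 → 1; n=4 → 3; n=5 → 6.
Total orbitals: 1 + 3 + 6 = 10.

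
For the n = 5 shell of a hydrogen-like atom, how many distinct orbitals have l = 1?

For n = 5, l ranges over 0 … 4.
Per l-value: l=1 → 3.
Total orbitals: 3.

3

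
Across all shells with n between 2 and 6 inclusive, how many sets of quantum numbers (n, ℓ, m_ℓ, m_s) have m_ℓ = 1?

30

Per-shell orbital counts meeting the constraint:
n=2 → 1; n=3 → 2; n=4 → 3; n=5 → 4; n=6 → 5.
Orbitals: 1 + 2 + 3 + 4 + 5 = 15. Including both spin states (m_s = ±1/2) gives 2 × 15 = 30 states.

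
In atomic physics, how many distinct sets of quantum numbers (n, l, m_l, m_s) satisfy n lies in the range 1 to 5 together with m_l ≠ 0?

Work shell by shell — for each n, count the (l, m_l) pairs that satisfy m_l ≠ 0:
n=2 → 2; n=3 → 6; n=4 → 12; n=5 → 20.
Orbitals: 2 + 6 + 12 + 20 = 40. Including both spin states (m_s = ±1/2) gives 2 × 40 = 80 states.

80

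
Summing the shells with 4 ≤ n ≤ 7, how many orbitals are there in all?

126

Shell n has n² orbitals: 4²=16 + 5²=25 + 6²=36 + 7²=49 = 126 orbitals.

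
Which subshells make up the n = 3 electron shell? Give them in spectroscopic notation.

For n = 3, ℓ runs from 0 to 2. In spectroscopic notation ℓ = 0,1,2,… ↔ s,p,d,f,g,h,i, so the subshells are 3s, 3p, 3d.

3s, 3p, 3d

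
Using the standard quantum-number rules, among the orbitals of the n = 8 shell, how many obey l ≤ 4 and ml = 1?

4

Go through l = 0, …, 7 (the values permitted for n = 8).
The (l, ml) pairs meeting l ≤ 4 and ml = 1 give: l=1 → 1; l=2 → 1; l=3 → 1; l=4 → 1.
Total orbitals: 1 + 1 + 1 + 1 = 4.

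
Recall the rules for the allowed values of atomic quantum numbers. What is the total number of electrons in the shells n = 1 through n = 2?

10

Shell n has n² orbitals: 1²=1 + 2²=4 = 5 orbitals.
Two spin states per orbital: 2 × 5 = 10 electrons.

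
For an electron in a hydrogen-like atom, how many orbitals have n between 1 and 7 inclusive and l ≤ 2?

For each n in the range, tally the orbitals obeying l ≤ 2:
n=1 → 1; n=2 → 4; n=3 → 9; n=4 → 9; n=5 → 9; n=6 → 9; n=7 → 9.
Total orbitals: 1 + 4 + 9 + 9 + 9 + 9 + 9 = 50.

50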